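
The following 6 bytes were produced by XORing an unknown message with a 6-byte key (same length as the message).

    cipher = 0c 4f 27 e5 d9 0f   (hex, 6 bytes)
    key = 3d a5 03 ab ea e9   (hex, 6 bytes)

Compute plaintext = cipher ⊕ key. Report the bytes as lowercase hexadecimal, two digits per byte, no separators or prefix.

31ea244e33e6

XOR is its own inverse, so applying the key byte-wise gives the result directly.
0c ^ 3d = 31
4f ^ a5 = ea
27 ^ 03 = 24
e5 ^ ab = 4e
d9 ^ ea = 33
0f ^ e9 = e6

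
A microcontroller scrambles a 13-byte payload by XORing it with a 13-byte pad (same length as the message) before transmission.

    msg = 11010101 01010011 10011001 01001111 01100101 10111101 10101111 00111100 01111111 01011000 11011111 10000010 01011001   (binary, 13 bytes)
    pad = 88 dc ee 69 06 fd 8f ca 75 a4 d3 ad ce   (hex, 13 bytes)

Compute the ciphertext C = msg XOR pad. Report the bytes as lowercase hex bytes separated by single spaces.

XOR is its own inverse, so applying the key byte-wise gives the result directly.
11010101 ⊕ 10001000 = 01011101
01010011 ⊕ 11011100 = 10001111
10011001 ⊕ 11101110 = 01110111
01001111 ⊕ 01101001 = 00100110
01100101 ⊕ 00000110 = 01100011
10111101 ⊕ 11111101 = 01000000
10101111 ⊕ 10001111 = 00100000
00111100 ⊕ 11001010 = 11110110
01111111 ⊕ 01110101 = 00001010
01011000 ⊕ 10100100 = 11111100
11011111 ⊕ 11010011 = 00001100
10000010 ⊕ 10101101 = 00101111
01011001 ⊕ 11001110 = 10010111

5d 8f 77 26 63 40 20 f6 0a fc 0c 2f 97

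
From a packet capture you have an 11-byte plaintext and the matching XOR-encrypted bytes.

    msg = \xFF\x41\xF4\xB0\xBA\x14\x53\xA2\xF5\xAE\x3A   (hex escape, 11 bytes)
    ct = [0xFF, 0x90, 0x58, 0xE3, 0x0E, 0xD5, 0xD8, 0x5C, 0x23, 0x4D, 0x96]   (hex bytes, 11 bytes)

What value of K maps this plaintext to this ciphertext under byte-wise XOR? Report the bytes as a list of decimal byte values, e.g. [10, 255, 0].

[0, 209, 172, 83, 180, 193, 139, 254, 214, 227, 172]

Since ct = msg ⊕ K, XORing both sides with msg gives K = msg ⊕ ct.
byte 0: ff ⊕ ff = 00
byte 1: 41 ⊕ 90 = d1
byte 2: f4 ⊕ 58 = ac
byte 3: b0 ⊕ e3 = 53
byte 4: ba ⊕ 0e = b4
byte 5: 14 ⊕ d5 = c1
byte 6: 53 ⊕ d8 = 8b
byte 7: a2 ⊕ 5c = fe
byte 8: f5 ⊕ 23 = d6
byte 9: ae ⊕ 4d = e3
byte 10: 3a ⊕ 96 = ac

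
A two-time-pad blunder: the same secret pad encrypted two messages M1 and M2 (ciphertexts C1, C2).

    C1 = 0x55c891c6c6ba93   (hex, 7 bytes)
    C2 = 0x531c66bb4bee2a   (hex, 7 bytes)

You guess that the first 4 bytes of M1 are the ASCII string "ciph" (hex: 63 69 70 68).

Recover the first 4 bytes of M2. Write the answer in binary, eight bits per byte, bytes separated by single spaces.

First, C1 ⊕ C2 = (M1 ⊕ K) ⊕ (M2 ⊕ K) = M1 ⊕ M2, so the key drops out. Then M2 = (M1 ⊕ M2) ⊕ M1 over the first 4 bytes.
byte 0: (55 xor 53) xor 63 = 06 xor 63 = 65
byte 1: (c8 xor 1c) xor 69 = d4 xor 69 = bd
byte 2: (91 xor 66) xor 70 = f7 xor 70 = 87
byte 3: (c6 xor bb) xor 68 = 7d xor 68 = 15

01100101 10111101 10000111 00010101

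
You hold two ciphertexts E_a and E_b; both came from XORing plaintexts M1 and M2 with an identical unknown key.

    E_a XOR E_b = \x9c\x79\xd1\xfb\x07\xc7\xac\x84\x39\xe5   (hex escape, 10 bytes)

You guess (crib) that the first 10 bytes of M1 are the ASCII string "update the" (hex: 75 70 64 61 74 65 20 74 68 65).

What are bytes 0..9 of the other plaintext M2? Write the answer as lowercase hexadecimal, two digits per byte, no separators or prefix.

e909b59a73a28cf05180

Since E_a ⊕ E_b = M1 ⊕ M2, XORing with the guessed M1 bytes yields the corresponding M2 bytes: M2 = (E_a ⊕ E_b) ⊕ M1.
9c xor 75 = e9
79 xor 70 = 09
d1 xor 64 = b5
fb xor 61 = 9a
07 xor 74 = 73
c7 xor 65 = a2
ac xor 20 = 8c
84 xor 74 = f0
39 xor 68 = 51
e5 xor 65 = 80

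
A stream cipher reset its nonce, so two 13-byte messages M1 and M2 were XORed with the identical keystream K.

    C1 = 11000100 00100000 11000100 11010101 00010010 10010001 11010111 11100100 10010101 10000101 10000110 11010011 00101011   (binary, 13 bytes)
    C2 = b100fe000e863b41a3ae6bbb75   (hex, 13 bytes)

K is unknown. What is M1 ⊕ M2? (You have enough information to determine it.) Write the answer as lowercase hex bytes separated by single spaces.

75 20 3a d5 1c 17 ec a5 36 2b ed 68 5e

C1 ⊕ C2 = (M1 ⊕ K) ⊕ (M2 ⊕ K) = M1 ⊕ M2 — the shared key cancels under XOR.
byte 0: c4 ^ b1 = 75
byte 1: 20 ^ 00 = 20
byte 2: c4 ^ fe = 3a
byte 3: d5 ^ 00 = d5
byte 4: 12 ^ 0e = 1c
byte 5: 91 ^ 86 = 17
byte 6: d7 ^ 3b = ec
byte 7: e4 ^ 41 = a5
byte 8: 95 ^ a3 = 36
byte 9: 85 ^ ae = 2b
byte 10: 86 ^ 6b = ed
byte 11: d3 ^ bb = 68
byte 12: 2b ^ 75 = 5e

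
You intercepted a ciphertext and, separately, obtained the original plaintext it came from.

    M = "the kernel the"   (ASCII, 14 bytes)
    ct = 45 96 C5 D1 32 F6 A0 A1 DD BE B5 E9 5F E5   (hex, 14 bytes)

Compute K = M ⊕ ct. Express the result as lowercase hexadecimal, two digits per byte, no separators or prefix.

31fea0f15993d2cfb8d2959d3780

Since ct = M ⊕ K, XORing both sides with M gives K = M ⊕ ct.
01110100 ⊕ 01000101 = 00110001
01101000 ⊕ 10010110 = 11111110
01100101 ⊕ 11000101 = 10100000
00100000 ⊕ 11010001 = 11110001
01101011 ⊕ 00110010 = 01011001
01100101 ⊕ 11110110 = 10010011
01110010 ⊕ 10100000 = 11010010
01101110 ⊕ 10100001 = 11001111
01100101 ⊕ 11011101 = 10111000
01101100 ⊕ 10111110 = 11010010
00100000 ⊕ 10110101 = 10010101
01110100 ⊕ 11101001 = 10011101
01101000 ⊕ 01011111 = 00110111
01100101 ⊕ 11100101 = 10000000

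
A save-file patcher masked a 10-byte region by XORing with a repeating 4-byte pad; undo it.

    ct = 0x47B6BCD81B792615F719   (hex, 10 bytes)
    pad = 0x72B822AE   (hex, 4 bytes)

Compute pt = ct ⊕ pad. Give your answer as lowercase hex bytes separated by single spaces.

35 0e 9e 76 69 c1 04 bb 85 a1

The 4-byte key repeats, so the effective keystream is 72 b8 22 ae 72 b8 22 ae 72 b8.
byte 0: 01000111 ⊕ 01110010 = 00110101
byte 1: 10110110 ⊕ 10111000 = 00001110
byte 2: 10111100 ⊕ 00100010 = 10011110
byte 3: 11011000 ⊕ 10101110 = 01110110
byte 4: 00011011 ⊕ 01110010 = 01101001
byte 5: 01111001 ⊕ 10111000 = 11000001
byte 6: 00100110 ⊕ 00100010 = 00000100
byte 7: 00010101 ⊕ 10101110 = 10111011
byte 8: 11110111 ⊕ 01110010 = 10000101
byte 9: 00011001 ⊕ 10111000 = 10100001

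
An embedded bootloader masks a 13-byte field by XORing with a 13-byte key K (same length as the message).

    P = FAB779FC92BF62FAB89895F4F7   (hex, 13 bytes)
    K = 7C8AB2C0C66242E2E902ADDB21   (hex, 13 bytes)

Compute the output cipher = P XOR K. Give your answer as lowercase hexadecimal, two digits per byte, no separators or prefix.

fa ⊕ 7c = 86
b7 ⊕ 8a = 3d
79 ⊕ b2 = cb
fc ⊕ c0 = 3c
92 ⊕ c6 = 54
bf ⊕ 62 = dd
62 ⊕ 42 = 20
fa ⊕ e2 = 18
b8 ⊕ e9 = 51
98 ⊕ 02 = 9a
95 ⊕ ad = 38
f4 ⊕ db = 2f
f7 ⊕ 21 = d6

863dcb3c54dd2018519a382fd6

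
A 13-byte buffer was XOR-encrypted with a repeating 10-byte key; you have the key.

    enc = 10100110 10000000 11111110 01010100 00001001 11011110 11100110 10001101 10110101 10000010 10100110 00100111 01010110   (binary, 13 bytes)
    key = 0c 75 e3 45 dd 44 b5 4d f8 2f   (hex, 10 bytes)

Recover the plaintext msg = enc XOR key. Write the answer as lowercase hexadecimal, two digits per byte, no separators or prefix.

The 10-byte key repeats, so the effective keystream is 0c 75 e3 45 dd 44 b5 4d f8 2f 0c 75 e3.
byte 0: a6 ⊕ 0c = aa
byte 1: 80 ⊕ 75 = f5
byte 2: fe ⊕ e3 = 1d
byte 3: 54 ⊕ 45 = 11
byte 4: 09 ⊕ dd = d4
byte 5: de ⊕ 44 = 9a
byte 6: e6 ⊕ b5 = 53
byte 7: 8d ⊕ 4d = c0
byte 8: b5 ⊕ f8 = 4d
byte 9: 82 ⊕ 2f = ad
byte 10: a6 ⊕ 0c = aa
byte 11: 27 ⊕ 75 = 52
byte 12: 56 ⊕ e3 = b5

aaf51d11d49a53c04dadaa52b5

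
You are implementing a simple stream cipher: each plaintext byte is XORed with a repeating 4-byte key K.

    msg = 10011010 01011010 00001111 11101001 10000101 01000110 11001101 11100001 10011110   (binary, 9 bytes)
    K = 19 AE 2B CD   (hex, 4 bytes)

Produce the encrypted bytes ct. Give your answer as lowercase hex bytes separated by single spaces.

83 f4 24 24 9c e8 e6 2c 87

The 4-byte key repeats, so the effective keystream is 19 ae 2b cd 19 ae 2b cd 19.
byte 0: 154 ⊕  25 = 131
byte 1:  90 ⊕ 174 = 244
byte 2:  15 ⊕  43 =  36
byte 3: 233 ⊕ 205 =  36
byte 4: 133 ⊕  25 = 156
byte 5:  70 ⊕ 174 = 232
byte 6: 205 ⊕  43 = 230
byte 7: 225 ⊕ 205 =  44
byte 8: 158 ⊕  25 = 135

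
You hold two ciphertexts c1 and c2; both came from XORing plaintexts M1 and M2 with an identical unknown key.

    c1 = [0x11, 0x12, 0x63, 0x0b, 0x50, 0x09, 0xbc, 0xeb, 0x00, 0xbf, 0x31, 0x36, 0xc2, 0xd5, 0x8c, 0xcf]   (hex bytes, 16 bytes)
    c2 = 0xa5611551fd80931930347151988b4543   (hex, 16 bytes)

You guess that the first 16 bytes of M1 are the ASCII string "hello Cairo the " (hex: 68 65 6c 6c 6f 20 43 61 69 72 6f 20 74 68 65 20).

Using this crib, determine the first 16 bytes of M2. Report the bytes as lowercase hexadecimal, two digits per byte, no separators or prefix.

First, c1 ⊕ c2 = (M1 ⊕ K) ⊕ (M2 ⊕ K) = M1 ⊕ M2, so the key drops out. Then M2 = (M1 ⊕ M2) ⊕ M1 over the first 16 bytes.
byte 0: (11 ^ a5) ^ 68 = b4 ^ 68 = dc
byte 1: (12 ^ 61) ^ 65 = 73 ^ 65 = 16
byte 2: (63 ^ 15) ^ 6c = 76 ^ 6c = 1a
byte 3: (0b ^ 51) ^ 6c = 5a ^ 6c = 36
byte 4: (50 ^ fd) ^ 6f = ad ^ 6f = c2
byte 5: (09 ^ 80) ^ 20 = 89 ^ 20 = a9
byte 6: (bc ^ 93) ^ 43 = 2f ^ 43 = 6c
byte 7: (eb ^ 19) ^ 61 = f2 ^ 61 = 93
byte 8: (00 ^ 30) ^ 69 = 30 ^ 69 = 59
byte 9: (bf ^ 34) ^ 72 = 8b ^ 72 = f9
byte 10: (31 ^ 71) ^ 6f = 40 ^ 6f = 2f
byte 11: (36 ^ 51) ^ 20 = 67 ^ 20 = 47
byte 12: (c2 ^ 98) ^ 74 = 5a ^ 74 = 2e
byte 13: (d5 ^ 8b) ^ 68 = 5e ^ 68 = 36
byte 14: (8c ^ 45) ^ 65 = c9 ^ 65 = ac
byte 15: (cf ^ 43) ^ 20 = 8c ^ 20 = ac

dc161a36c2a96c9359f92f472e36acac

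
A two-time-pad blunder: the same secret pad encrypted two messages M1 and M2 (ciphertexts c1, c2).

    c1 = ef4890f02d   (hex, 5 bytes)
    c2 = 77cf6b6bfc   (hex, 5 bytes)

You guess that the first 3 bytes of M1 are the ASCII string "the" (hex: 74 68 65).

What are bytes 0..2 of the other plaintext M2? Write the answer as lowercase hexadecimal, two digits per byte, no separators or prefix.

ecef9e

First, c1 ⊕ c2 = (M1 ⊕ K) ⊕ (M2 ⊕ K) = M1 ⊕ M2, so the key drops out. Then M2 = (M1 ⊕ M2) ⊕ M1 over the first 3 bytes.
byte 0: (ef ^ 77) ^ 74 = 98 ^ 74 = ec
byte 1: (48 ^ cf) ^ 68 = 87 ^ 68 = ef
byte 2: (90 ^ 6b) ^ 65 = fb ^ 65 = 9e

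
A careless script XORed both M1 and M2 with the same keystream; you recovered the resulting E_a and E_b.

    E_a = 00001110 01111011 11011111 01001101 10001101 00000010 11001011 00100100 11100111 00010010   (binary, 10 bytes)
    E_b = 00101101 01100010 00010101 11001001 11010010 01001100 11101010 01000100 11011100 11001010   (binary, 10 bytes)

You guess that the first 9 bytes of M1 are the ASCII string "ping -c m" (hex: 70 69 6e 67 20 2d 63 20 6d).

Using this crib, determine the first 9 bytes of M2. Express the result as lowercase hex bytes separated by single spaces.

53 70 a4 e3 7f 63 42 40 56

First, E_a ⊕ E_b = (M1 ⊕ K) ⊕ (M2 ⊕ K) = M1 ⊕ M2, so the key drops out. Then M2 = (M1 ⊕ M2) ⊕ M1 over the first 9 bytes.
byte 0: (0e ^ 2d) ^ 70 = 23 ^ 70 = 53
byte 1: (7b ^ 62) ^ 69 = 19 ^ 69 = 70
byte 2: (df ^ 15) ^ 6e = ca ^ 6e = a4
byte 3: (4d ^ c9) ^ 67 = 84 ^ 67 = e3
byte 4: (8d ^ d2) ^ 20 = 5f ^ 20 = 7f
byte 5: (02 ^ 4c) ^ 2d = 4e ^ 2d = 63
byte 6: (cb ^ ea) ^ 63 = 21 ^ 63 = 42
byte 7: (24 ^ 44) ^ 20 = 60 ^ 20 = 40
byte 8: (e7 ^ dc) ^ 6d = 3b ^ 6d = 56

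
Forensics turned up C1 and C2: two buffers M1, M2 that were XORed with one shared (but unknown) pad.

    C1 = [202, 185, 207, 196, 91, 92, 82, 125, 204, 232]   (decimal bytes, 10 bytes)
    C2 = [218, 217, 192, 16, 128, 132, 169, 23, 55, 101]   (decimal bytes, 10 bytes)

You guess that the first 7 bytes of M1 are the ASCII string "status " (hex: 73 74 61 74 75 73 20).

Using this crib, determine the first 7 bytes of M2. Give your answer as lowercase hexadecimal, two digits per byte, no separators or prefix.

63146ea0aeabdb

First, C1 ⊕ C2 = (M1 ⊕ K) ⊕ (M2 ⊕ K) = M1 ⊕ M2, so the key drops out. Then M2 = (M1 ⊕ M2) ⊕ M1 over the first 7 bytes.
byte 0: (ca ^ da) ^ 73 = 10 ^ 73 = 63
byte 1: (b9 ^ d9) ^ 74 = 60 ^ 74 = 14
byte 2: (cf ^ c0) ^ 61 = 0f ^ 61 = 6e
byte 3: (c4 ^ 10) ^ 74 = d4 ^ 74 = a0
byte 4: (5b ^ 80) ^ 75 = db ^ 75 = ae
byte 5: (5c ^ 84) ^ 73 = d8 ^ 73 = ab
byte 6: (52 ^ a9) ^ 20 = fb ^ 20 = db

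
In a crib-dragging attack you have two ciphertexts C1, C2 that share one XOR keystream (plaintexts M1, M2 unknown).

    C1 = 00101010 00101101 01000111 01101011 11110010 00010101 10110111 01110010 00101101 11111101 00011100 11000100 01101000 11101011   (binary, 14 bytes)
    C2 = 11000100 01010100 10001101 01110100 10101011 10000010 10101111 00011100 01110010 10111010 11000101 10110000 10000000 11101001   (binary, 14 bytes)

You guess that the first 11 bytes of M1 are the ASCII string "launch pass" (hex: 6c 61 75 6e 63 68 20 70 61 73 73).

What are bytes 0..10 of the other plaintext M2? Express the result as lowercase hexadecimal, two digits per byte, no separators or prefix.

8218bf713aff381e3e34aa

First, C1 ⊕ C2 = (M1 ⊕ K) ⊕ (M2 ⊕ K) = M1 ⊕ M2, so the key drops out. Then M2 = (M1 ⊕ M2) ⊕ M1 over the first 11 bytes.
byte 0: (2a ^ c4) ^ 6c = ee ^ 6c = 82
byte 1: (2d ^ 54) ^ 61 = 79 ^ 61 = 18
byte 2: (47 ^ 8d) ^ 75 = ca ^ 75 = bf
byte 3: (6b ^ 74) ^ 6e = 1f ^ 6e = 71
byte 4: (f2 ^ ab) ^ 63 = 59 ^ 63 = 3a
byte 5: (15 ^ 82) ^ 68 = 97 ^ 68 = ff
byte 6: (b7 ^ af) ^ 20 = 18 ^ 20 = 38
byte 7: (72 ^ 1c) ^ 70 = 6e ^ 70 = 1e
byte 8: (2d ^ 72) ^ 61 = 5f ^ 61 = 3e
byte 9: (fd ^ ba) ^ 73 = 47 ^ 73 = 34
byte 10: (1c ^ c5) ^ 73 = d9 ^ 73 = aa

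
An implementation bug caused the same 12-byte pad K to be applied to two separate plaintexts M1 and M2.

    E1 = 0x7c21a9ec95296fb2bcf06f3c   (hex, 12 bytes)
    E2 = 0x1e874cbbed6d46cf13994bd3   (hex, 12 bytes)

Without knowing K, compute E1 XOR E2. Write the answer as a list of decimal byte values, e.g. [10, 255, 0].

E1 ⊕ E2 = (M1 ⊕ K) ⊕ (M2 ⊕ K) = M1 ⊕ M2 — the shared key cancels under XOR.
7c xor 1e = 62
21 xor 87 = a6
a9 xor 4c = e5
ec xor bb = 57
95 xor ed = 78
29 xor 6d = 44
6f xor 46 = 29
b2 xor cf = 7d
bc xor 13 = af
f0 xor 99 = 69
6f xor 4b = 24
3c xor d3 = ef

[98, 166, 229, 87, 120, 68, 41, 125, 175, 105, 36, 239]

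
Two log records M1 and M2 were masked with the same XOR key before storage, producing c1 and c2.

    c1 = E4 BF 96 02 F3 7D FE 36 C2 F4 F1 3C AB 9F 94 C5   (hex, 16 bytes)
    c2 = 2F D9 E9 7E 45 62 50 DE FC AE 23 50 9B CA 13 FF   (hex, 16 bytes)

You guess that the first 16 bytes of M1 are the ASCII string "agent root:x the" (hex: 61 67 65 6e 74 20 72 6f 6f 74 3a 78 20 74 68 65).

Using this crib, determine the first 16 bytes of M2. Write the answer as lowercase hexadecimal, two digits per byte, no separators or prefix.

aa011a12c23fdc87512ee8141021ef5f

First, c1 ⊕ c2 = (M1 ⊕ K) ⊕ (M2 ⊕ K) = M1 ⊕ M2, so the key drops out. Then M2 = (M1 ⊕ M2) ⊕ M1 over the first 16 bytes.
byte 0: (e4 ⊕ 2f) ⊕ 61 = cb ⊕ 61 = aa
byte 1: (bf ⊕ d9) ⊕ 67 = 66 ⊕ 67 = 01
byte 2: (96 ⊕ e9) ⊕ 65 = 7f ⊕ 65 = 1a
byte 3: (02 ⊕ 7e) ⊕ 6e = 7c ⊕ 6e = 12
byte 4: (f3 ⊕ 45) ⊕ 74 = b6 ⊕ 74 = c2
byte 5: (7d ⊕ 62) ⊕ 20 = 1f ⊕ 20 = 3f
byte 6: (fe ⊕ 50) ⊕ 72 = ae ⊕ 72 = dc
byte 7: (36 ⊕ de) ⊕ 6f = e8 ⊕ 6f = 87
byte 8: (c2 ⊕ fc) ⊕ 6f = 3e ⊕ 6f = 51
byte 9: (f4 ⊕ ae) ⊕ 74 = 5a ⊕ 74 = 2e
byte 10: (f1 ⊕ 23) ⊕ 3a = d2 ⊕ 3a = e8
byte 11: (3c ⊕ 50) ⊕ 78 = 6c ⊕ 78 = 14
byte 12: (ab ⊕ 9b) ⊕ 20 = 30 ⊕ 20 = 10
byte 13: (9f ⊕ ca) ⊕ 74 = 55 ⊕ 74 = 21
byte 14: (94 ⊕ 13) ⊕ 68 = 87 ⊕ 68 = ef
byte 15: (c5 ⊕ ff) ⊕ 65 = 3a ⊕ 65 = 5f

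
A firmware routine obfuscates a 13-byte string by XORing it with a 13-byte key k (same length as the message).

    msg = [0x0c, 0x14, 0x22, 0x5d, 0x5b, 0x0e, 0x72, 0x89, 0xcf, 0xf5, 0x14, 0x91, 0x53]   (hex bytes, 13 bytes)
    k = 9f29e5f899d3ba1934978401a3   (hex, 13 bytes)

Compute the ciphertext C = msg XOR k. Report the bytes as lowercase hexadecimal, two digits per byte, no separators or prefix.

XOR is its own inverse, so applying the key byte-wise gives the result directly.
byte 0:  12 ⊕ 159 = 147
byte 1:  20 ⊕  41 =  61
byte 2:  34 ⊕ 229 = 199
byte 3:  93 ⊕ 248 = 165
byte 4:  91 ⊕ 153 = 194
byte 5:  14 ⊕ 211 = 221
byte 6: 114 ⊕ 186 = 200
byte 7: 137 ⊕  25 = 144
byte 8: 207 ⊕  52 = 251
byte 9: 245 ⊕ 151 =  98
byte 10:  20 ⊕ 132 = 144
byte 11: 145 ⊕   1 = 144
byte 12:  83 ⊕ 163 = 240

933dc7a5c2ddc890fb629090f0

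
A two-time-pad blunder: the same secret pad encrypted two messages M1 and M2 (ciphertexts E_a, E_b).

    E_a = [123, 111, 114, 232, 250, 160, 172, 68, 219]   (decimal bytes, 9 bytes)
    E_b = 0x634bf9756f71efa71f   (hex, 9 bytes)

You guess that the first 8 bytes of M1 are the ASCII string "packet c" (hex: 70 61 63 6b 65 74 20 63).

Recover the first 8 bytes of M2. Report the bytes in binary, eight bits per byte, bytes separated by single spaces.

01101000 01000101 11101000 11110110 11110000 10100101 01100011 10000000

First, E_a ⊕ E_b = (M1 ⊕ K) ⊕ (M2 ⊕ K) = M1 ⊕ M2, so the key drops out. Then M2 = (M1 ⊕ M2) ⊕ M1 over the first 8 bytes.
byte 0: (7b ⊕ 63) ⊕ 70 = 18 ⊕ 70 = 68
byte 1: (6f ⊕ 4b) ⊕ 61 = 24 ⊕ 61 = 45
byte 2: (72 ⊕ f9) ⊕ 63 = 8b ⊕ 63 = e8
byte 3: (e8 ⊕ 75) ⊕ 6b = 9d ⊕ 6b = f6
byte 4: (fa ⊕ 6f) ⊕ 65 = 95 ⊕ 65 = f0
byte 5: (a0 ⊕ 71) ⊕ 74 = d1 ⊕ 74 = a5
byte 6: (ac ⊕ ef) ⊕ 20 = 43 ⊕ 20 = 63
byte 7: (44 ⊕ a7) ⊕ 63 = e3 ⊕ 63 = 80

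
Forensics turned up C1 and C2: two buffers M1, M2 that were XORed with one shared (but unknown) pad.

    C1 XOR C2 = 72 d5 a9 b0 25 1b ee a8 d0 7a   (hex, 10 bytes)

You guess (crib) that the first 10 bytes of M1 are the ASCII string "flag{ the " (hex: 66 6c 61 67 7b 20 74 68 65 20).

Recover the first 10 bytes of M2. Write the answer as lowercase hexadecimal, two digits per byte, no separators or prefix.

14b9c8d75e3b9ac0b55a

Since C1 ⊕ C2 = M1 ⊕ M2, XORing with the guessed M1 bytes yields the corresponding M2 bytes: M2 = (C1 ⊕ C2) ⊕ M1.
byte 0: 114 ⊕ 102 =  20
byte 1: 213 ⊕ 108 = 185
byte 2: 169 ⊕  97 = 200
byte 3: 176 ⊕ 103 = 215
byte 4:  37 ⊕ 123 =  94
byte 5:  27 ⊕  32 =  59
byte 6: 238 ⊕ 116 = 154
byte 7: 168 ⊕ 104 = 192
byte 8: 208 ⊕ 101 = 181
byte 9: 122 ⊕  32 =  90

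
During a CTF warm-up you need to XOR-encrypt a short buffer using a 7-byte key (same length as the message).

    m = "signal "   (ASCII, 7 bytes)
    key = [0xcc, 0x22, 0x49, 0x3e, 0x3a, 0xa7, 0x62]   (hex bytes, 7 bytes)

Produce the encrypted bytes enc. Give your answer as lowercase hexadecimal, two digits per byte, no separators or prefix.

XOR is its own inverse, so applying the key byte-wise gives the result directly.
01110011 ⊕ 11001100 = 10111111
01101001 ⊕ 00100010 = 01001011
01100111 ⊕ 01001001 = 00101110
01101110 ⊕ 00111110 = 01010000
01100001 ⊕ 00111010 = 01011011
01101100 ⊕ 10100111 = 11001011
00100000 ⊕ 01100010 = 01000010

bf4b2e505bcb42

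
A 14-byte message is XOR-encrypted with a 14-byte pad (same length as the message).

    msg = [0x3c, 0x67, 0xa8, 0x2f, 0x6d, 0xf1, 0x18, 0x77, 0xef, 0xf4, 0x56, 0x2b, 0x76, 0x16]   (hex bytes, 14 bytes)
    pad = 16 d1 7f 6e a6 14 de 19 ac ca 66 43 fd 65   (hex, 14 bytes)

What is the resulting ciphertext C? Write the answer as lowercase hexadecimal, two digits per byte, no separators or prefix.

2ab6d741cbe5c66e433e30688b73

00111100 XOR 00010110 = 00101010
01100111 XOR 11010001 = 10110110
10101000 XOR 01111111 = 11010111
00101111 XOR 01101110 = 01000001
01101101 XOR 10100110 = 11001011
11110001 XOR 00010100 = 11100101
00011000 XOR 11011110 = 11000110
01110111 XOR 00011001 = 01101110
11101111 XOR 10101100 = 01000011
11110100 XOR 11001010 = 00111110
01010110 XOR 01100110 = 00110000
00101011 XOR 01000011 = 01101000
01110110 XOR 11111101 = 10001011
00010110 XOR 01100101 = 01110011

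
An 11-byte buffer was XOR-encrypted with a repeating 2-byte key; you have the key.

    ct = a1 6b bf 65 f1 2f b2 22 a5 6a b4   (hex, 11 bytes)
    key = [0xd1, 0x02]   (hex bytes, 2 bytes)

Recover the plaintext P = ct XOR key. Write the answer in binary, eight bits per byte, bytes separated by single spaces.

01110000 01101001 01101110 01100111 00100000 00101101 01100011 00100000 01110100 01101000 01100101

The 2-byte key repeats, so the effective keystream is d1 02 d1 02 d1 02 d1 02 d1 02 d1.
byte 0: a1 xor d1 = 70
byte 1: 6b xor 02 = 69
byte 2: bf xor d1 = 6e
byte 3: 65 xor 02 = 67
byte 4: f1 xor d1 = 20
byte 5: 2f xor 02 = 2d
byte 6: b2 xor d1 = 63
byte 7: 22 xor 02 = 20
byte 8: a5 xor d1 = 74
byte 9: 6a xor 02 = 68
byte 10: b4 xor d1 = 65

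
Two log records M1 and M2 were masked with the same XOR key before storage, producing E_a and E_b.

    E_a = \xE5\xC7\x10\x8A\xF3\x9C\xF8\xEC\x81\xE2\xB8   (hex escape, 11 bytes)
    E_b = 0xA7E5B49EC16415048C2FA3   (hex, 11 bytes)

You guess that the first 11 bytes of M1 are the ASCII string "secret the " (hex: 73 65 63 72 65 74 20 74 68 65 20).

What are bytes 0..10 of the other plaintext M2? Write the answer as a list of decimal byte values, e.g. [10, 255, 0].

[49, 71, 199, 102, 87, 140, 205, 156, 101, 168, 59]

First, E_a ⊕ E_b = (M1 ⊕ K) ⊕ (M2 ⊕ K) = M1 ⊕ M2, so the key drops out. Then M2 = (M1 ⊕ M2) ⊕ M1 over the first 11 bytes.
byte 0: (e5 XOR a7) XOR 73 = 42 XOR 73 = 31
byte 1: (c7 XOR e5) XOR 65 = 22 XOR 65 = 47
byte 2: (10 XOR b4) XOR 63 = a4 XOR 63 = c7
byte 3: (8a XOR 9e) XOR 72 = 14 XOR 72 = 66
byte 4: (f3 XOR c1) XOR 65 = 32 XOR 65 = 57
byte 5: (9c XOR 64) XOR 74 = f8 XOR 74 = 8c
byte 6: (f8 XOR 15) XOR 20 = ed XOR 20 = cd
byte 7: (ec XOR 04) XOR 74 = e8 XOR 74 = 9c
byte 8: (81 XOR 8c) XOR 68 = 0d XOR 68 = 65
byte 9: (e2 XOR 2f) XOR 65 = cd XOR 65 = a8
byte 10: (b8 XOR a3) XOR 20 = 1b XOR 20 = 3b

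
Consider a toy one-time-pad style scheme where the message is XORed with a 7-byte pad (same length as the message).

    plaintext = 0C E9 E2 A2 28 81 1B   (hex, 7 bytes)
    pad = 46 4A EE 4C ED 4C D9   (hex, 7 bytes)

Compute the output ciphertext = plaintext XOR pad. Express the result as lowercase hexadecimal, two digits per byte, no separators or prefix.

4aa30ceec5cdc2

0c XOR 46 = 4a
e9 XOR 4a = a3
e2 XOR ee = 0c
a2 XOR 4c = ee
28 XOR ed = c5
81 XOR 4c = cd
1b XOR d9 = c2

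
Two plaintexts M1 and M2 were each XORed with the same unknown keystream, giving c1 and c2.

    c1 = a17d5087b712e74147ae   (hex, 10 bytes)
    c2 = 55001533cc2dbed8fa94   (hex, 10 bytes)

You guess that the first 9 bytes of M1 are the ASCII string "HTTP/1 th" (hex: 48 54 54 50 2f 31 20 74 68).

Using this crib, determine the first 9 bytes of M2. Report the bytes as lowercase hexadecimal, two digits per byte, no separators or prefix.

bc2911e4540e79edd5

First, c1 ⊕ c2 = (M1 ⊕ K) ⊕ (M2 ⊕ K) = M1 ⊕ M2, so the key drops out. Then M2 = (M1 ⊕ M2) ⊕ M1 over the first 9 bytes.
byte 0: (a1 xor 55) xor 48 = f4 xor 48 = bc
byte 1: (7d xor 00) xor 54 = 7d xor 54 = 29
byte 2: (50 xor 15) xor 54 = 45 xor 54 = 11
byte 3: (87 xor 33) xor 50 = b4 xor 50 = e4
byte 4: (b7 xor cc) xor 2f = 7b xor 2f = 54
byte 5: (12 xor 2d) xor 31 = 3f xor 31 = 0e
byte 6: (e7 xor be) xor 20 = 59 xor 20 = 79
byte 7: (41 xor d8) xor 74 = 99 xor 74 = ed
byte 8: (47 xor fa) xor 68 = bd xor 68 = d5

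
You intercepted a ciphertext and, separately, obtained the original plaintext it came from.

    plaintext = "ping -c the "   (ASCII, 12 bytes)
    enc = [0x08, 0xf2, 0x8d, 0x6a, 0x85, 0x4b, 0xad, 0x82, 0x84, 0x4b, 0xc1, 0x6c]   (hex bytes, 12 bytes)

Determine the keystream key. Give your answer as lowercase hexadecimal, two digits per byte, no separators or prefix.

789be30da566cea2f023a44c

Since enc = plaintext ⊕ key, XORing both sides with plaintext gives key = plaintext ⊕ enc.
70 xor 08 = 78
69 xor f2 = 9b
6e xor 8d = e3
67 xor 6a = 0d
20 xor 85 = a5
2d xor 4b = 66
63 xor ad = ce
20 xor 82 = a2
74 xor 84 = f0
68 xor 4b = 23
65 xor c1 = a4
20 xor 6c = 4c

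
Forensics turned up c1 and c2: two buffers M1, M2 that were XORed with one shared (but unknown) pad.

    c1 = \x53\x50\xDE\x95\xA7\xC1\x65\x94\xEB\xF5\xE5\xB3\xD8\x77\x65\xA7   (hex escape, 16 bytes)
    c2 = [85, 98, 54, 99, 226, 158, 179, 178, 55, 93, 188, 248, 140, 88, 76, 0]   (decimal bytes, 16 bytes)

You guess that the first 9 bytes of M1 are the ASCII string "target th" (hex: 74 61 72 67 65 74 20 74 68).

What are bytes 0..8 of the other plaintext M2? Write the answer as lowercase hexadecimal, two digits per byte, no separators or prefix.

First, c1 ⊕ c2 = (M1 ⊕ K) ⊕ (M2 ⊕ K) = M1 ⊕ M2, so the key drops out. Then M2 = (M1 ⊕ M2) ⊕ M1 over the first 9 bytes.
byte 0: (53 xor 55) xor 74 = 06 xor 74 = 72
byte 1: (50 xor 62) xor 61 = 32 xor 61 = 53
byte 2: (de xor 36) xor 72 = e8 xor 72 = 9a
byte 3: (95 xor 63) xor 67 = f6 xor 67 = 91
byte 4: (a7 xor e2) xor 65 = 45 xor 65 = 20
byte 5: (c1 xor 9e) xor 74 = 5f xor 74 = 2b
byte 6: (65 xor b3) xor 20 = d6 xor 20 = f6
byte 7: (94 xor b2) xor 74 = 26 xor 74 = 52
byte 8: (eb xor 37) xor 68 = dc xor 68 = b4

72539a91202bf652b4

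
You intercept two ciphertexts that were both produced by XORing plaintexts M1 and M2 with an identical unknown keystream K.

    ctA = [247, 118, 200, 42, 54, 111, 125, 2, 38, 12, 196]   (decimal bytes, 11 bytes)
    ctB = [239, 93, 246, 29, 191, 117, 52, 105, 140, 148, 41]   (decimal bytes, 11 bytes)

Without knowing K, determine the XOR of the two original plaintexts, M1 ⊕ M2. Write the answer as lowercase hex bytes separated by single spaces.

ctA ⊕ ctB = (M1 ⊕ K) ⊕ (M2 ⊕ K) = M1 ⊕ M2 — the shared key cancels under XOR.
f7 xor ef = 18
76 xor 5d = 2b
c8 xor f6 = 3e
2a xor 1d = 37
36 xor bf = 89
6f xor 75 = 1a
7d xor 34 = 49
02 xor 69 = 6b
26 xor 8c = aa
0c xor 94 = 98
c4 xor 29 = ed

18 2b 3e 37 89 1a 49 6b aa 98 ed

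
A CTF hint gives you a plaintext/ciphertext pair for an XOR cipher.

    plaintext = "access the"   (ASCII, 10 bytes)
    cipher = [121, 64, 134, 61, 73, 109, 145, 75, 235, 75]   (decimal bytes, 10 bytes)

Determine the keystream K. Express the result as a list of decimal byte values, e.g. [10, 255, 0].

Since cipher = plaintext ⊕ K, XORing both sides with plaintext gives K = plaintext ⊕ cipher.
byte 0: 61 XOR 79 = 18
byte 1: 63 XOR 40 = 23
byte 2: 63 XOR 86 = e5
byte 3: 65 XOR 3d = 58
byte 4: 73 XOR 49 = 3a
byte 5: 73 XOR 6d = 1e
byte 6: 20 XOR 91 = b1
byte 7: 74 XOR 4b = 3f
byte 8: 68 XOR eb = 83
byte 9: 65 XOR 4b = 2e

[24, 35, 229, 88, 58, 30, 177, 63, 131, 46]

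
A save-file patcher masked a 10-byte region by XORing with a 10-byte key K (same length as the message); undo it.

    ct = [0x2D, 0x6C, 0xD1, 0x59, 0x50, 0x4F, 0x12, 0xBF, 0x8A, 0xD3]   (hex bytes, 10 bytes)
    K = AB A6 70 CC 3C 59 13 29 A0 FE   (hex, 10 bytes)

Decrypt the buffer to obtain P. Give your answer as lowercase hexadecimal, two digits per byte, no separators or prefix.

86caa1956c1601962a2d

XOR is its own inverse, so applying the key byte-wise gives the result directly.
byte 0: 2d ⊕ ab = 86
byte 1: 6c ⊕ a6 = ca
byte 2: d1 ⊕ 70 = a1
byte 3: 59 ⊕ cc = 95
byte 4: 50 ⊕ 3c = 6c
byte 5: 4f ⊕ 59 = 16
byte 6: 12 ⊕ 13 = 01
byte 7: bf ⊕ 29 = 96
byte 8: 8a ⊕ a0 = 2a
byte 9: d3 ⊕ fe = 2d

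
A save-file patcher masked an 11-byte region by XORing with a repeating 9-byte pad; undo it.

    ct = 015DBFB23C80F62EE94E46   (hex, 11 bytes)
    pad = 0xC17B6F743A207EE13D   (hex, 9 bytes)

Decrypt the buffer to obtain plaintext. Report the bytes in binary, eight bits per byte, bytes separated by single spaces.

11000000 00100110 11010000 11000110 00000110 10100000 10001000 11001111 11010100 10001111 00111101

The 9-byte key repeats, so the effective keystream is c1 7b 6f 74 3a 20 7e e1 3d c1 7b.
byte 0: 00000001 ^ 11000001 = 11000000
byte 1: 01011101 ^ 01111011 = 00100110
byte 2: 10111111 ^ 01101111 = 11010000
byte 3: 10110010 ^ 01110100 = 11000110
byte 4: 00111100 ^ 00111010 = 00000110
byte 5: 10000000 ^ 00100000 = 10100000
byte 6: 11110110 ^ 01111110 = 10001000
byte 7: 00101110 ^ 11100001 = 11001111
byte 8: 11101001 ^ 00111101 = 11010100
byte 9: 01001110 ^ 11000001 = 10001111
byte 10: 01000110 ^ 01111011 = 00111101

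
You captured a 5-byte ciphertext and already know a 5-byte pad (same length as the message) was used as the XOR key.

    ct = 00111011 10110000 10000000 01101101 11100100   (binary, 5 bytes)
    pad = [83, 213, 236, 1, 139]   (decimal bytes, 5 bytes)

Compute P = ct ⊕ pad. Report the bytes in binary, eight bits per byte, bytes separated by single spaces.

00111011 XOR 01010011 = 01101000
10110000 XOR 11010101 = 01100101
10000000 XOR 11101100 = 01101100
01101101 XOR 00000001 = 01101100
11100100 XOR 10001011 = 01101111

01101000 01100101 01101100 01101100 01101111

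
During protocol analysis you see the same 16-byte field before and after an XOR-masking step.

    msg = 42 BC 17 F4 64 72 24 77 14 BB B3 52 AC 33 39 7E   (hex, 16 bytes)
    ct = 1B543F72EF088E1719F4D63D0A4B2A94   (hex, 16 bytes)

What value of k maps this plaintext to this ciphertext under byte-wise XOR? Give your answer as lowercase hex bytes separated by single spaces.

Since ct = msg ⊕ k, XORing both sides with msg gives k = msg ⊕ ct.
byte 0: 42 ⊕ 1b = 59
byte 1: bc ⊕ 54 = e8
byte 2: 17 ⊕ 3f = 28
byte 3: f4 ⊕ 72 = 86
byte 4: 64 ⊕ ef = 8b
byte 5: 72 ⊕ 08 = 7a
byte 6: 24 ⊕ 8e = aa
byte 7: 77 ⊕ 17 = 60
byte 8: 14 ⊕ 19 = 0d
byte 9: bb ⊕ f4 = 4f
byte 10: b3 ⊕ d6 = 65
byte 11: 52 ⊕ 3d = 6f
byte 12: ac ⊕ 0a = a6
byte 13: 33 ⊕ 4b = 78
byte 14: 39 ⊕ 2a = 13
byte 15: 7e ⊕ 94 = ea

59 e8 28 86 8b 7a aa 60 0d 4f 65 6f a6 78 13 ea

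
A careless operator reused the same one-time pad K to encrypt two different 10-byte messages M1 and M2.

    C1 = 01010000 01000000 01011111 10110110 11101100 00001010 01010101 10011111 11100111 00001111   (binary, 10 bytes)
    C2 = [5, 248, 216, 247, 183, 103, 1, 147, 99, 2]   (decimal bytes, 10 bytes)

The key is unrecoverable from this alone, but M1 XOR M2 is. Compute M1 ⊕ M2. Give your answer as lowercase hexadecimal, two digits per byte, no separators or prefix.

C1 ⊕ C2 = (M1 ⊕ K) ⊕ (M2 ⊕ K) = M1 ⊕ M2 — the shared key cancels under XOR.
50 XOR 05 = 55
40 XOR f8 = b8
5f XOR d8 = 87
b6 XOR f7 = 41
ec XOR b7 = 5b
0a XOR 67 = 6d
55 XOR 01 = 54
9f XOR 93 = 0c
e7 XOR 63 = 84
0f XOR 02 = 0d

55b887415b6d540c840d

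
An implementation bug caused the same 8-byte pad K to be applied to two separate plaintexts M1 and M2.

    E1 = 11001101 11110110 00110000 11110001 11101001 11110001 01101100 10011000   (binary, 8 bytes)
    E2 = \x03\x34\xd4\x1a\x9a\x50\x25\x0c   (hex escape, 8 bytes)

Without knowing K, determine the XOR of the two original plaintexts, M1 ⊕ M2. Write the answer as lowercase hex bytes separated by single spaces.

E1 ⊕ E2 = (M1 ⊕ K) ⊕ (M2 ⊕ K) = M1 ⊕ M2 — the shared key cancels under XOR.
byte 0: cd XOR 03 = ce
byte 1: f6 XOR 34 = c2
byte 2: 30 XOR d4 = e4
byte 3: f1 XOR 1a = eb
byte 4: e9 XOR 9a = 73
byte 5: f1 XOR 50 = a1
byte 6: 6c XOR 25 = 49
byte 7: 98 XOR 0c = 94

ce c2 e4 eb 73 a1 49 94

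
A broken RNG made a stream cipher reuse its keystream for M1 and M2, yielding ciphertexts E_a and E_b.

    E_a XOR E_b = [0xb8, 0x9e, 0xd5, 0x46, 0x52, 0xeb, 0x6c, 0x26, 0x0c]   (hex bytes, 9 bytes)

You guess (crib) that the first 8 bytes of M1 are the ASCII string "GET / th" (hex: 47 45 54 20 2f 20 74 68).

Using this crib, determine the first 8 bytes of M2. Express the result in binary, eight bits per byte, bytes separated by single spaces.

11111111 11011011 10000001 01100110 01111101 11001011 00011000 01001110

Since E_a ⊕ E_b = M1 ⊕ M2, XORing with the guessed M1 bytes yields the corresponding M2 bytes: M2 = (E_a ⊕ E_b) ⊕ M1.
b8 XOR 47 = ff
9e XOR 45 = db
d5 XOR 54 = 81
46 XOR 20 = 66
52 XOR 2f = 7d
eb XOR 20 = cb
6c XOR 74 = 18
26 XOR 68 = 4e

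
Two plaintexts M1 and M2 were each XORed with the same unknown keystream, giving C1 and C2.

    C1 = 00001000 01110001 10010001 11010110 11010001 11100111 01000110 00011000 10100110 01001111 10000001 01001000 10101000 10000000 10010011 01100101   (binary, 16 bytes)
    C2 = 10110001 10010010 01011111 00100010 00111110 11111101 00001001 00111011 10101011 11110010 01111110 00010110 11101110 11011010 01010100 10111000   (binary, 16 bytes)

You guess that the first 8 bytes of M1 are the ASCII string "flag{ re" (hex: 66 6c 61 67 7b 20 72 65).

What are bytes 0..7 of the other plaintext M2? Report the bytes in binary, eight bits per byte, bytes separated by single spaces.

11011111 10001111 10101111 10010011 10010100 00111010 00111101 01000110

First, C1 ⊕ C2 = (M1 ⊕ K) ⊕ (M2 ⊕ K) = M1 ⊕ M2, so the key drops out. Then M2 = (M1 ⊕ M2) ⊕ M1 over the first 8 bytes.
byte 0: (08 ^ b1) ^ 66 = b9 ^ 66 = df
byte 1: (71 ^ 92) ^ 6c = e3 ^ 6c = 8f
byte 2: (91 ^ 5f) ^ 61 = ce ^ 61 = af
byte 3: (d6 ^ 22) ^ 67 = f4 ^ 67 = 93
byte 4: (d1 ^ 3e) ^ 7b = ef ^ 7b = 94
byte 5: (e7 ^ fd) ^ 20 = 1a ^ 20 = 3a
byte 6: (46 ^ 09) ^ 72 = 4f ^ 72 = 3d
byte 7: (18 ^ 3b) ^ 65 = 23 ^ 65 = 46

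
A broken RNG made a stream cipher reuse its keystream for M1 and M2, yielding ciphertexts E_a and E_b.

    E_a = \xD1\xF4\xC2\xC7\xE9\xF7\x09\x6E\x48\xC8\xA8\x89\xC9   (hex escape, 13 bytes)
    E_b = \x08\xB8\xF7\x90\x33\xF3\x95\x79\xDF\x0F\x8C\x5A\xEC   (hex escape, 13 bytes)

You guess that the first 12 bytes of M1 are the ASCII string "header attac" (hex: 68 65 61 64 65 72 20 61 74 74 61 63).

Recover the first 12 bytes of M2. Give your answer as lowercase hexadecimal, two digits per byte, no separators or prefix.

First, E_a ⊕ E_b = (M1 ⊕ K) ⊕ (M2 ⊕ K) = M1 ⊕ M2, so the key drops out. Then M2 = (M1 ⊕ M2) ⊕ M1 over the first 12 bytes.
byte 0: (d1 xor 08) xor 68 = d9 xor 68 = b1
byte 1: (f4 xor b8) xor 65 = 4c xor 65 = 29
byte 2: (c2 xor f7) xor 61 = 35 xor 61 = 54
byte 3: (c7 xor 90) xor 64 = 57 xor 64 = 33
byte 4: (e9 xor 33) xor 65 = da xor 65 = bf
byte 5: (f7 xor f3) xor 72 = 04 xor 72 = 76
byte 6: (09 xor 95) xor 20 = 9c xor 20 = bc
byte 7: (6e xor 79) xor 61 = 17 xor 61 = 76
byte 8: (48 xor df) xor 74 = 97 xor 74 = e3
byte 9: (c8 xor 0f) xor 74 = c7 xor 74 = b3
byte 10: (a8 xor 8c) xor 61 = 24 xor 61 = 45
byte 11: (89 xor 5a) xor 63 = d3 xor 63 = b0

b1295433bf76bc76e3b345b0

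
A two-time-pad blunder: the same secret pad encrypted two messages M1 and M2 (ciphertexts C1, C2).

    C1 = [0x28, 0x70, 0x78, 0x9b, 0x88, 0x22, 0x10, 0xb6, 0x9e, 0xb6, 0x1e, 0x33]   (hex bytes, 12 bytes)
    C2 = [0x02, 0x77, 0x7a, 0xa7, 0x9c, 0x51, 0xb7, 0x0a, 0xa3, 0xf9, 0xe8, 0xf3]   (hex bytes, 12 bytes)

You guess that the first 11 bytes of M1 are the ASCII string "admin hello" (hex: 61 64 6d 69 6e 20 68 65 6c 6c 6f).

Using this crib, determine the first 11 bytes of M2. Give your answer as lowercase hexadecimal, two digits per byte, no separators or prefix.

First, C1 ⊕ C2 = (M1 ⊕ K) ⊕ (M2 ⊕ K) = M1 ⊕ M2, so the key drops out. Then M2 = (M1 ⊕ M2) ⊕ M1 over the first 11 bytes.
byte 0: (28 xor 02) xor 61 = 2a xor 61 = 4b
byte 1: (70 xor 77) xor 64 = 07 xor 64 = 63
byte 2: (78 xor 7a) xor 6d = 02 xor 6d = 6f
byte 3: (9b xor a7) xor 69 = 3c xor 69 = 55
byte 4: (88 xor 9c) xor 6e = 14 xor 6e = 7a
byte 5: (22 xor 51) xor 20 = 73 xor 20 = 53
byte 6: (10 xor b7) xor 68 = a7 xor 68 = cf
byte 7: (b6 xor 0a) xor 65 = bc xor 65 = d9
byte 8: (9e xor a3) xor 6c = 3d xor 6c = 51
byte 9: (b6 xor f9) xor 6c = 4f xor 6c = 23
byte 10: (1e xor e8) xor 6f = f6 xor 6f = 99

4b636f557a53cfd9512399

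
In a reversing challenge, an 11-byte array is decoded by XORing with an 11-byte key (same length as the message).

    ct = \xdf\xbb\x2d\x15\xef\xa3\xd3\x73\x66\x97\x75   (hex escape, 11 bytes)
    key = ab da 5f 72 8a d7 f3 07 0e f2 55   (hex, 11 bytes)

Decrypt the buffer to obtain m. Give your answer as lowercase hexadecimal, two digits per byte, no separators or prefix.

7461726765742074686520

XOR is its own inverse, so applying the key byte-wise gives the result directly.
df xor ab = 74
bb xor da = 61
2d xor 5f = 72
15 xor 72 = 67
ef xor 8a = 65
a3 xor d7 = 74
d3 xor f3 = 20
73 xor 07 = 74
66 xor 0e = 68
97 xor f2 = 65
75 xor 55 = 20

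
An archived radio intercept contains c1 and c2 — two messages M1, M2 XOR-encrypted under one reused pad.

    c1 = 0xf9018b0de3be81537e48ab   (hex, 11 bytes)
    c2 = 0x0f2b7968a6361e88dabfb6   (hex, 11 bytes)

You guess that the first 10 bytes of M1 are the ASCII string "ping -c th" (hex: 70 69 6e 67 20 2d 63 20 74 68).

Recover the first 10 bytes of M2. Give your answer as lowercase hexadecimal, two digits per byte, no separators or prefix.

86439c0265a5fcfbd09f

First, c1 ⊕ c2 = (M1 ⊕ K) ⊕ (M2 ⊕ K) = M1 ⊕ M2, so the key drops out. Then M2 = (M1 ⊕ M2) ⊕ M1 over the first 10 bytes.
byte 0: (f9 xor 0f) xor 70 = f6 xor 70 = 86
byte 1: (01 xor 2b) xor 69 = 2a xor 69 = 43
byte 2: (8b xor 79) xor 6e = f2 xor 6e = 9c
byte 3: (0d xor 68) xor 67 = 65 xor 67 = 02
byte 4: (e3 xor a6) xor 20 = 45 xor 20 = 65
byte 5: (be xor 36) xor 2d = 88 xor 2d = a5
byte 6: (81 xor 1e) xor 63 = 9f xor 63 = fc
byte 7: (53 xor 88) xor 20 = db xor 20 = fb
byte 8: (7e xor da) xor 74 = a4 xor 74 = d0
byte 9: (48 xor bf) xor 68 = f7 xor 68 = 9f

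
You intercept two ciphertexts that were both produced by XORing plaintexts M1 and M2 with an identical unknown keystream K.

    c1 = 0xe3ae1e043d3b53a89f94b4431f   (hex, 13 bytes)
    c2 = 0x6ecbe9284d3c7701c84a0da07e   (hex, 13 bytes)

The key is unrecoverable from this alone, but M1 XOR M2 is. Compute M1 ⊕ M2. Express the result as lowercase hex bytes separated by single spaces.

c1 ⊕ c2 = (M1 ⊕ K) ⊕ (M2 ⊕ K) = M1 ⊕ M2 — the shared key cancels under XOR.
11100011 ^ 01101110 = 10001101
10101110 ^ 11001011 = 01100101
00011110 ^ 11101001 = 11110111
00000100 ^ 00101000 = 00101100
00111101 ^ 01001101 = 01110000
00111011 ^ 00111100 = 00000111
01010011 ^ 01110111 = 00100100
10101000 ^ 00000001 = 10101001
10011111 ^ 11001000 = 01010111
10010100 ^ 01001010 = 11011110
10110100 ^ 00001101 = 10111001
01000011 ^ 10100000 = 11100011
00011111 ^ 01111110 = 01100001

8d 65 f7 2c 70 07 24 a9 57 de b9 e3 61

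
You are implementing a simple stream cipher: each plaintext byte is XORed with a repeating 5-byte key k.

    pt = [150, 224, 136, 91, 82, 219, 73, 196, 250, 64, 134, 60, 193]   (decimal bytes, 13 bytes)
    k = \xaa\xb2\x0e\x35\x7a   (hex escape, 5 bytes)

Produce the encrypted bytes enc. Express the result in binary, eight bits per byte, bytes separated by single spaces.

00111100 01010010 10000110 01101110 00101000 01110001 11111011 11001010 11001111 00111010 00101100 10001110 11001111

The 5-byte key repeats, so the effective keystream is aa b2 0e 35 7a aa b2 0e 35 7a aa b2 0e.
byte 0: 10010110 ⊕ 10101010 = 00111100
byte 1: 11100000 ⊕ 10110010 = 01010010
byte 2: 10001000 ⊕ 00001110 = 10000110
byte 3: 01011011 ⊕ 00110101 = 01101110
byte 4: 01010010 ⊕ 01111010 = 00101000
byte 5: 11011011 ⊕ 10101010 = 01110001
byte 6: 01001001 ⊕ 10110010 = 11111011
byte 7: 11000100 ⊕ 00001110 = 11001010
byte 8: 11111010 ⊕ 00110101 = 11001111
byte 9: 01000000 ⊕ 01111010 = 00111010
byte 10: 10000110 ⊕ 10101010 = 00101100
byte 11: 00111100 ⊕ 10110010 = 10001110
byte 12: 11000001 ⊕ 00001110 = 11001111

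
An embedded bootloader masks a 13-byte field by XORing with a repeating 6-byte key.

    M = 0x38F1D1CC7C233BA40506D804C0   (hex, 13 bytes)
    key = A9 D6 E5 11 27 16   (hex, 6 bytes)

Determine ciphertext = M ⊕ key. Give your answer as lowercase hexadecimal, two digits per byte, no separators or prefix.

912734dd5b359272e017ff1269

The 6-byte key repeats, so the effective keystream is a9 d6 e5 11 27 16 a9 d6 e5 11 27 16 a9.
byte 0: 00111000 xor 10101001 = 10010001
byte 1: 11110001 xor 11010110 = 00100111
byte 2: 11010001 xor 11100101 = 00110100
byte 3: 11001100 xor 00010001 = 11011101
byte 4: 01111100 xor 00100111 = 01011011
byte 5: 00100011 xor 00010110 = 00110101
byte 6: 00111011 xor 10101001 = 10010010
byte 7: 10100100 xor 11010110 = 01110010
byte 8: 00000101 xor 11100101 = 11100000
byte 9: 00000110 xor 00010001 = 00010111
byte 10: 11011000 xor 00100111 = 11111111
byte 11: 00000100 xor 00010110 = 00010010
byte 12: 11000000 xor 10101001 = 01101001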